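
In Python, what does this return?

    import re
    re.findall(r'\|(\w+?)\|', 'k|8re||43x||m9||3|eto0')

Walking the string: at [1:6] match '|8re|', group 1 = '8re'; at [6:11] match '|43x|', group 1 = '43x'; at [11:15] match '|m9|', group 1 = 'm9'; at [15:18] match '|3|', group 1 = '3'.
With a single group, `findall` returns only what that group captured — 4 items.

['8re', '43x', 'm9', '3']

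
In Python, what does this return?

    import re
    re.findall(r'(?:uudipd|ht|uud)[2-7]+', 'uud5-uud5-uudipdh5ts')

Since nothing is captured, `findall` lists the 2 matched substrings directly.

['uud5', 'uud5']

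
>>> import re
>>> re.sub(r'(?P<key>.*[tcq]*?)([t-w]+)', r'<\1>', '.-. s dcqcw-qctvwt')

'<.-. s dcqcw-qctvw>'

Pattern: zero or more of any character, then zero or more of one of [tcq] (lazy) (captured as 'key'); then one or more of a character in [t-w] (captured).
Matches: at [0:18] → '.-. s dcqcw-qctvwt'.
`\1` in the replacement pulls in group 1's text for each match.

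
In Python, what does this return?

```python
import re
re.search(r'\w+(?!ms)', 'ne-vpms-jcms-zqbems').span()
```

(0, 2)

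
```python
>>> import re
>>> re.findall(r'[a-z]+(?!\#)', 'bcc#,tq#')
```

`(?!…)`/`(?<!…)` only lets a position through if the neighbouring text does NOT match; no characters are consumed.
Since nothing is captured, `findall` lists the 2 matched substrings directly.

['bc', 't']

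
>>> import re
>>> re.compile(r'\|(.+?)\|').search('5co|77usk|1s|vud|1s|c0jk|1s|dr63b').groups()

('77usk',)

With the lazy modifier that quantifier settles for the fewest repetitions that let the rest of the pattern succeed (the atoms after it are unaffected and can still be greedy).
`re.search` scans for the first position where the pattern succeeds.
The match spans [3:10] → '|77usk|'.
Captured: group 1 = '77usk'.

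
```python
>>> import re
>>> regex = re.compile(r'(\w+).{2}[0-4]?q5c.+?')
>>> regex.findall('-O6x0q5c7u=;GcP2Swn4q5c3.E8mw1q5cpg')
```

['O6', 'GcP2Sw', 'E8m']

The `?` after the quantifier makes it lazy — it takes as little as possible before letting the rest of the pattern try.
Because there's exactly one group, `findall` drops the full match and keeps group 1 from each hit.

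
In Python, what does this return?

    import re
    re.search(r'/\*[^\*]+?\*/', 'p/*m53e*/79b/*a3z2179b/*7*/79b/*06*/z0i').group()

'/*m53e*/'

`re.search` tries every starting position until one works.
The match spans [1:9] → '/*m53e*/'.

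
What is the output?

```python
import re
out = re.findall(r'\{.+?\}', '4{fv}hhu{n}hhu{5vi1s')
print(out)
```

Walking the string: at [1:5] → '{fv}'; at [8:11] → '{n}'.
`findall` yields the raw match text (2 of them) because the pattern has no groups.

['{fv}', '{n}']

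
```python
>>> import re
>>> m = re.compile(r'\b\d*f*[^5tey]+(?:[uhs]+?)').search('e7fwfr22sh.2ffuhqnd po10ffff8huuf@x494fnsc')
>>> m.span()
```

The match spans [10:41] → '.2ffuhqnd po10ffff8huuf@x494fns'.

(10, 41)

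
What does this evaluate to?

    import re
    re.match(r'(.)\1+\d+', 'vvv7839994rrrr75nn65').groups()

The match spans [0:10] → 'vvv7839994'.
Captured: group 1 = 'v'.

('v',)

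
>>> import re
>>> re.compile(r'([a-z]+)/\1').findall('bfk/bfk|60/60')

`\1` is not a pattern — it's the concrete string captured by group 1, re-applied verbatim.
Walking the string: at [0:7] match 'bfk/bfk', group 1 = 'bfk'.
Because there's exactly one group, `findall` drops the full match and keeps group 1 from the one hit.

['bfk']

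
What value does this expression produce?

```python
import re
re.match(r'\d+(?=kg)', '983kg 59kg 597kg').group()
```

'983'

`re.match` only tries the pattern at the start of the string.
The match spans [0:3] → '983'.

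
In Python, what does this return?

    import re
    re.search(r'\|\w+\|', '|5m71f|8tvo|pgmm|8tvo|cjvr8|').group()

'|5m71f|'

`re.search` tries every starting position until one works.
The match spans [0:7] → '|5m71f|'.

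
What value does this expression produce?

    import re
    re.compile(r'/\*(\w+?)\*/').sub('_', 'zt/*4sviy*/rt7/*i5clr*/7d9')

`sub` substitutes '_' at each match site.

'zt_rt7_7d9'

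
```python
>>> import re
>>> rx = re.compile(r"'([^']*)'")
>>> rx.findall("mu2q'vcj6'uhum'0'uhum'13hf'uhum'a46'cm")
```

With a single group, `findall` returns only what that group captured — 4 items.

['vcj6', '0', '13hf', 'a46']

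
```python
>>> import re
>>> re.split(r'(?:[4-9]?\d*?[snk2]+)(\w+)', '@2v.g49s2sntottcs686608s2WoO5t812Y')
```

This matches optionally a character in [4-9], then zero or more of a digit (lazy), then one or more of one of [snk2] (non-capturing group); then one or more of a word character (captured).
Matches to split on: at [1:3] → '2v'; at [5:34] → '49s2sntottcs686608s2WoO5t812Y'.
The group in the pattern means `split` returns the separators' captures alongside the pieces.

['@', 'v', '.g', 'tottcs686608s2WoO5t812Y', '']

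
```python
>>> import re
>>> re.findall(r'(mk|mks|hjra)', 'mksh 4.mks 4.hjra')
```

Alternation tries branches left to right and keeps the first one that lets the overall match succeed at that position.
Matches: at [0:2] match 'mk', group 1 = 'mk'; at [7:9] match 'mk', group 1 = 'mk'; at [13:17] match 'hjra', group 1 = 'hjra'.
`findall` collects group 1 from each match (3 total).

['mk', 'mk', 'hjra']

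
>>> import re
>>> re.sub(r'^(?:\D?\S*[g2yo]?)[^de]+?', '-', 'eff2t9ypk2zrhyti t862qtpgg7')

The `?` after the quantifier makes it lazy — it takes as little as possible before letting the rest of the pattern try.
`sub` substitutes '-' at each match site.

'-t862qtpgg7'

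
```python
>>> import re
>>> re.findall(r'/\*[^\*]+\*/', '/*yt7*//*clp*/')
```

`findall` yields the raw match text (2 of them) because the pattern has no groups.

['/*yt7*/', '/*clp*/']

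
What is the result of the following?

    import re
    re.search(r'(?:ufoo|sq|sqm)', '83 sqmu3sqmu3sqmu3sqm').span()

(3, 5)

Alternation isn't longest-match — the leftmost alternative that fits at this position is chosen.
`re.search` tries every starting position until one works.
The match spans [3:5] → 'sq'.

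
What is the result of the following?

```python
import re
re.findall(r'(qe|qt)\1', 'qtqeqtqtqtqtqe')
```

`\1` has to match the exact text group 1 already captured.
Matches: at [4:8] match 'qtqt', group 1 = 'qt'; at [8:12] match 'qtqt', group 1 = 'qt'.
`findall` collects group 1 from each match (2 total).

['qt', 'qt']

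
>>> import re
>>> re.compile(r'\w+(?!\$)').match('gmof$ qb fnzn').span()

The negative lookahead/lookbehind blocks any match where the forbidden context is present.
`match` is anchored at position 0; if the pattern doesn't fit there, it returns None.
The match spans [0:3] → 'gmo'.

(0, 3)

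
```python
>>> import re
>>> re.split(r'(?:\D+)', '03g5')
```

Pattern: one or more of a non-digit (non-capturing group).
The string is cut at each match, leaving 2 pieces.

['03', '5']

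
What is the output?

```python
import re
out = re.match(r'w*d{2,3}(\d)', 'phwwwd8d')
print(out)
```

None

`re.match` only tries the pattern at the start of the string.
Here position 0 doesn't satisfy it, so the call returns None.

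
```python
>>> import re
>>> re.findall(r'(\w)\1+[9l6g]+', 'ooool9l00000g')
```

['o', '0']

After group 1 captures some text, `\1` only succeeds where that same text appears again.
One capturing group, so `findall` returns just the captured substring from each match — 2 in all.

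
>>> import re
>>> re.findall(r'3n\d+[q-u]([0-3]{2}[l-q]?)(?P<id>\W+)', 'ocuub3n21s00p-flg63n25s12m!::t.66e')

[('00p', '-'), ('12m', '!::')]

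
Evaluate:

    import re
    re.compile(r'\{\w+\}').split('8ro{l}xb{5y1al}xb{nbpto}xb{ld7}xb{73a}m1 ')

Matches to split on: at [3:6] → '{l}'; at [8:15] → '{5y1al}'; at [17:24] → '{nbpto}'; at [26:31] → '{ld7}'; at [33:38] → '{73a}'.
`split` removes every match and returns the 6 fragments in between.

['8ro', 'xb', 'xb', 'xb', 'xb', 'm1 ']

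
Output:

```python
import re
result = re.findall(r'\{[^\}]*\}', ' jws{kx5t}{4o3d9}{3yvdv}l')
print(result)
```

['{kx5t}', '{4o3d9}', '{3yvdv}']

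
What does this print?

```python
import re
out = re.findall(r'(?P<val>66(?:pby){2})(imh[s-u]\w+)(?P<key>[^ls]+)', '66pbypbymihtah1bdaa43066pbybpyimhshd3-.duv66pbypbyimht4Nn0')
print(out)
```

This matches the literal '66', then the literal 'pby' repeated 2 times (captured as 'val'); then the literal 'imh', then a character in [s-u], then one or more of a word character (captured); then one or more of any character except [ls] (captured as 'key').
Matches: at [42:58] match '66pbypbyimht4Nn0', groups = ('66pbypby', 'imht4Nn', '0').
3 groups means the one result is a tuple of 3 captured strings — 1 here.

[('66pbypby', 'imht4Nn', '0')]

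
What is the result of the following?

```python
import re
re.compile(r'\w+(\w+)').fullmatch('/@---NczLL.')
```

None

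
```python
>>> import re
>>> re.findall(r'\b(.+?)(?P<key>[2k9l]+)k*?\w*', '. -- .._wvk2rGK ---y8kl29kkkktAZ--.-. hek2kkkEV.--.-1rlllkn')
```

Pattern: a word boundary (`\b`, zero-width); then one or more of any character (lazy) (captured); then one or more of one of [2k9l] (captured as 'key'); then zero or more of the literal 'k' (lazy), then zero or more of a word character.
A `+?`/`*?`/`{m,n}?` starts at its minimum and grows only as far as needed for what follows to match.
Matches: at [7:15] match '_wvk2rGK', groups = ('_wv', 'k2'); at [15:32] match ' ---y8kl29kkkktAZ', groups = (' ---y8', 'kl29kkkk'); at [32:47] match '--.-. hek2kkkEV', groups = ('--.-. he', 'k2kkk'); at [47:59] match '.--.-1rlllkn', groups = ('.--.-1r', 'lllk').
2 groups means each result is a tuple of 2 captured strings — 4 here.

[('_wv', 'k2'), (' ---y8', 'kl29kkkk'), ('--.-. he', 'k2kkk'), ('.--.-1r', 'lllk')]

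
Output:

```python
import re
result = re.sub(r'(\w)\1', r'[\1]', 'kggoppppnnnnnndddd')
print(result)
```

k[g]o[p][p][n][n][n][d][d]

The backreference `\1` re-matches whatever the first group consumed, character for character.
Matches: at [1:3] → 'gg'; at [4:6] → 'pp'; at [6:8] → 'pp'; at [8:10] → 'nn'; at [10:12] → 'nn'; ….
`\1` in the replacement pulls in group 1's text for each match.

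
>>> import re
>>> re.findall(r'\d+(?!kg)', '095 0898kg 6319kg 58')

['095', '089', '631', '58']

The negative lookahead/lookbehind blocks any match where the forbidden context is present.
Walking the string: at [0:3] → '095'; at [4:7] → '089'; at [11:14] → '631'; at [18:20] → '58'.
No capturing groups, so `findall` returns the 4 full match strings.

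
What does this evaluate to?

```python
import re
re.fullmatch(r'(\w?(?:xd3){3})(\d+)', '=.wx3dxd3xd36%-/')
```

Pattern: optionally a word character, then the literal 'xd3' repeated 3 times (captured); then one or more of a digit (captured).
`re.fullmatch` requires the pattern to consume the entire string.
Here the string isn't matched end-to-end, so the call returns None.

None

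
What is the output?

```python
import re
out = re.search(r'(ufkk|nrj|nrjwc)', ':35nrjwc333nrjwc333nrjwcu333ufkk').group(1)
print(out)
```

nrj

The match spans [3:6] → 'nrj'.
Captured: group 1 = 'nrj'.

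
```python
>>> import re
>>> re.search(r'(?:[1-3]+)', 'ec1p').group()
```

'1'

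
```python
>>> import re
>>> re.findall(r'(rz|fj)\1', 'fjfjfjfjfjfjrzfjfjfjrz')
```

['fj', 'fj', 'fj', 'fj']

`\1` is not a pattern — it's the concrete string captured by group 1, re-applied verbatim.
`findall` collects group 1 from each match (4 total).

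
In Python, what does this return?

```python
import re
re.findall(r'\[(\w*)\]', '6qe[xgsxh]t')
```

Walking the string: at [3:10] match '[xgsxh]', group 1 = 'xgsxh'.
`findall` collects group 1 from the one match (1 total).

['xgsxh']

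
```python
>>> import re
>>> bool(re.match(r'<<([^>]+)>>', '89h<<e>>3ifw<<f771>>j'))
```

With `match`, the pattern is implicitly anchored at the beginning.
Here the pattern fails at index 0, so the call returns None, and `bool(None)` is False.

False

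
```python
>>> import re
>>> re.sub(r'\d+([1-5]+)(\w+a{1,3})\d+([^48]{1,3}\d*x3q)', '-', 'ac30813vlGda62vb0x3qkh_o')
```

`sub` substitutes '-' at each match site.

'ac-kh_o'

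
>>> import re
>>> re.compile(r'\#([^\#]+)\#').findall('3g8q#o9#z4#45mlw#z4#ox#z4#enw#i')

`findall` collects group 1 from each match (4 total).

['o9', '45mlw', 'ox', 'enw']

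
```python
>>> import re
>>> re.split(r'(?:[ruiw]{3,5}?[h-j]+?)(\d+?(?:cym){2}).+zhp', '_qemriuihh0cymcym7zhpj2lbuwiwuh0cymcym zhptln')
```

Pattern: 3 to 5 of one of [ruiw] (lazy), then one or more of a character in [h-j] (lazy) (non-capturing group); then one or more of a digit (lazy), then the literal 'cym' repeated 2 times (captured); then one or more of any character, then the literal 'zhp'.
Matches to split on: at [4:42] → 'riuihh0cymcym7zhpj2lbuwiwuh0cymcym zhp'.
Because the pattern has a capturing group, `split` also inserts each captured text between the pieces.

['_qem', '0cymcym', 'tln']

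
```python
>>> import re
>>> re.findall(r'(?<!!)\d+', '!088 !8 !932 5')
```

['88', '32', '5']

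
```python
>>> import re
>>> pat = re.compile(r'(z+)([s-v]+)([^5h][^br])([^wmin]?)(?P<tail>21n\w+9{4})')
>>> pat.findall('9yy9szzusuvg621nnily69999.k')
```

The pattern matches one or more of a literal 'z' (captured); then one or more of a character in [s-v] (captured); then any character except [5h], then any character except [br] (captured); then optionally any character except [wmin] (captured); then the literal '21n', then one or more of a word character, then exactly 4 of the literal '9' (captured as 'tail').
Matches: at [5:25] match 'zzusuvg621nnily69999', groups = ('zz', 'usuv', 'g6', '', '21nnily69999').
With 5 capturing groups, `findall` returns a 5-tuple per match.

[('zz', 'usuv', 'g6', '', '21nnily69999')]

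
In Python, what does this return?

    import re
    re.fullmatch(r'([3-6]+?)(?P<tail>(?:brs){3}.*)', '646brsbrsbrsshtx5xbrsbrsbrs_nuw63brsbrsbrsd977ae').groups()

('646', 'brsbrsbrsshtx5xbrsbrsbrs_nuw63brsbrsbrsd977ae')

The match spans [0:48] → '646brsbrsbrsshtx5xbrsbrsbrs_nuw63brsbrsbrsd977ae'.
Captured: group 1 = '646', group 2 = 'brsbrsbrsshtx5xbrsbrsbrs_nuw63brsbrsbrsd977ae'.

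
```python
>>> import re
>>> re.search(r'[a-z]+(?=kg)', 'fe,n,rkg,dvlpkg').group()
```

The `(?=…)`/`(?<=…)` assertion just peeks at neighbouring text; it doesn't advance the match position.
The match spans [5:6] → 'r'.

'r'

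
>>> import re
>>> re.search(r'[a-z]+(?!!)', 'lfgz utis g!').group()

'lfgz'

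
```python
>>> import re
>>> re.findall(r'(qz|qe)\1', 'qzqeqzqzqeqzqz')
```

['qz', 'qz']

A backreference is literal: `\1` must see the identical characters the first group matched.
One capturing group, so `findall` returns just the captured substring from each match — 2 in all.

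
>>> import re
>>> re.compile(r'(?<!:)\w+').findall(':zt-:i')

['t']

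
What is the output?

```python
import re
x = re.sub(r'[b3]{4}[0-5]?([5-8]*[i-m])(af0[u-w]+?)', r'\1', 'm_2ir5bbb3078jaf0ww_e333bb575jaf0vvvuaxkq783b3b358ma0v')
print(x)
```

m_2ir578jw_e375jvvuaxkq783b3b358ma0v

Because the quantifier is non-greedy, it stops expanding at the earliest point where the rest of the pattern can succeed.
The replacement refers to a captured group, so each match is rewritten using its own captured text.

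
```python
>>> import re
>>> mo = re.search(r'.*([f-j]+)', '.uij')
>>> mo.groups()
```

The match spans [0:4] → '.uij'.
Captured: group 1 = 'j'.

('j',)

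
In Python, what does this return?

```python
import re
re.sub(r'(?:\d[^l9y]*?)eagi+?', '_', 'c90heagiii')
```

Pattern: a digit, then zero or more of any character except [l9y] (lazy) (non-capturing group); then the literal 'eag', then one or more of the literal 'i' (lazy).
Matches: at [1:8] → '90heagi'.
Each match is replaced by '_'.

'c_ii'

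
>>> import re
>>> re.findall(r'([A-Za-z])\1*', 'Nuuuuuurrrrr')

['N', 'u', 'r']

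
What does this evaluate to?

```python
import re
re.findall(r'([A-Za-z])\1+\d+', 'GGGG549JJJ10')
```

['G', 'J']

After group 1 captures some text, `\1` only succeeds where that same text appears again.
Walking the string: at [0:7] match 'GGGG549', group 1 = 'G'; at [7:12] match 'JJJ10', group 1 = 'J'.
One capturing group, so `findall` returns just the captured substring from each match — 2 in all.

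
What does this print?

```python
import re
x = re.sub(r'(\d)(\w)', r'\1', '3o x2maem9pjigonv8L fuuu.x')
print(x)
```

3 x2aem9jigonv8 fuuu.x

The pattern matches a digit (captured); then a word character (captured).
Matches: at [0:2] → '3o'; at [4:6] → '2m'; at [9:11] → '9p'; at [17:19] → '8L'.
The replacement refers to a captured group, so each match is rewritten using its own captured text.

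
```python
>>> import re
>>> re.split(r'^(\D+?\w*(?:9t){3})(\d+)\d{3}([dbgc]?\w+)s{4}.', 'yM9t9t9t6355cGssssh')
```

['', 'yM9t9t9t', '6', 'cG', '']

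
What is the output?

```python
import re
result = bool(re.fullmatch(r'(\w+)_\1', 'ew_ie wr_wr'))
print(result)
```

False

For `fullmatch`, every character of the input must be accounted for by the pattern.
Here the string isn't matched end-to-end, so the call returns None, and `bool(None)` is False.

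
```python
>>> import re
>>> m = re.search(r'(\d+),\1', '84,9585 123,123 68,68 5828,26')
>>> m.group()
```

`\1` is not a pattern — it's the concrete string captured by group 1, re-applied verbatim.
`re.search` scans for the first position where the pattern succeeds.
The match spans [8:15] → '123,123'.
Captured: group 1 = '123'.

'123,123'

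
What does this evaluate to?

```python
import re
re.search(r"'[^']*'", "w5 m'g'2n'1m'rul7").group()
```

`re.search` scans for the first position where the pattern succeeds.
The match spans [4:7] → "'g'".

"'g'"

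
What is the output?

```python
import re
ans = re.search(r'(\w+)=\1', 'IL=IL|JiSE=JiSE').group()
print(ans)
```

IL=IL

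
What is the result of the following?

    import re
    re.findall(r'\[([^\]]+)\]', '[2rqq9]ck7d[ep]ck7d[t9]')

['2rqq9', 'ep', 't9']

Scanning left to right: at [0:7] match '[2rqq9]', group 1 = '2rqq9'; at [11:15] match '[ep]', group 1 = 'ep'; at [19:23] match '[t9]', group 1 = 't9'.
`findall` collects group 1 from each match (3 total).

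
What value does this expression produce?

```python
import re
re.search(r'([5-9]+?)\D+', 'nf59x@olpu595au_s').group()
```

'59x@olpu'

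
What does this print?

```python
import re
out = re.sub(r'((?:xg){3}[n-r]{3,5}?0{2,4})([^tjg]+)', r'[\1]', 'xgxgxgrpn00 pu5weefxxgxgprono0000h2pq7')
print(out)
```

Pattern: the literal 'xg' repeated 3 times, then 3 to 5 of a character in [n-r] (lazy), then 2 to 4 of the literal '0' (captured); then one or more of any character except [tjg] (captured).
Matches: at [0:21] → 'xgxgxgrpn00 pu5weefxx'.
The replacement refers to a captured group, so each match is rewritten using its own captured text.

[xgxgxgrpn00]gxgprono0000h2pq7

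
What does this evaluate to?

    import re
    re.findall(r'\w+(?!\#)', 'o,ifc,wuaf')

`(?!…)`/`(?<!…)` only lets a position through if the neighbouring text does NOT match; no characters are consumed.
No capturing groups, so `findall` returns the 3 full match strings.

['o', 'ifc', 'wuaf']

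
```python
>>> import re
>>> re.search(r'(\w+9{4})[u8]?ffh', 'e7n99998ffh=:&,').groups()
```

('e7n9999',)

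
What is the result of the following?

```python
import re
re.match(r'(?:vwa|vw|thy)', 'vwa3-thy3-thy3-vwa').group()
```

'vwa'

Alternation isn't longest-match — the leftmost alternative that fits at this position is chosen.
`re.match` won't scan ahead — the pattern has to work from the very first character.
The match spans [0:3] → 'vwa'.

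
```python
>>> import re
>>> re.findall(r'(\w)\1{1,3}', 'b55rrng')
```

After group 1 captures some text, `\1` only succeeds where that same text appears again.
Because there's exactly one group, `findall` drops the full match and keeps group 1 from each hit.

['5', 'r']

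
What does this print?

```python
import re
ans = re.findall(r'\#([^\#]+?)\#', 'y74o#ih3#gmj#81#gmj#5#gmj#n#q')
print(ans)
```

`findall` collects group 1 from each match (4 total).

['ih3', '81', '5', 'n']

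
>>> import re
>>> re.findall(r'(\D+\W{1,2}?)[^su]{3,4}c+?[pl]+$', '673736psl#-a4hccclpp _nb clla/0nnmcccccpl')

['hccclpp _nb clla/']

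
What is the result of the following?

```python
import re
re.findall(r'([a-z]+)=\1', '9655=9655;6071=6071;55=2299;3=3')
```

The backreference `\1` re-matches whatever the first group consumed, character for character.
With a single group, `findall` returns only what that group captured — 0 items.
Nothing in the string satisfies the pattern, so the list is empty.

[]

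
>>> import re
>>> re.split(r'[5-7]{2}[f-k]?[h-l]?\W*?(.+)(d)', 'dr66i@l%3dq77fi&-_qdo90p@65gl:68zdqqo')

['dr', '@l%3dq77fi&-_qdo90p@65gl:68z', 'd', 'qqo']

`re.split` interleaves the captured-group text with the surrounding fragments.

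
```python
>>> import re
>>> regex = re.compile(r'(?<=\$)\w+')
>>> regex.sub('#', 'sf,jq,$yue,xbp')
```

The lookaround is zero-width — it requires the adjacent text to match without consuming it, so the asserted text isn't part of the match.
Matches: at [7:10] → 'yue'.
`sub` substitutes '#' at each match site.

'sf,jq,$#,xbp'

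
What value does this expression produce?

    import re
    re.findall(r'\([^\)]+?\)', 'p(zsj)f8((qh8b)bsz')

['(zsj)', '((qh8b)']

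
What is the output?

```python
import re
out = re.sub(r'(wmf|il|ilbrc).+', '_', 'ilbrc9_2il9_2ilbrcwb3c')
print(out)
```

_

Matches: at [0:22] → 'ilbrc9_2il9_2ilbrcwb3c'.
Every occurrence is swapped for '_'.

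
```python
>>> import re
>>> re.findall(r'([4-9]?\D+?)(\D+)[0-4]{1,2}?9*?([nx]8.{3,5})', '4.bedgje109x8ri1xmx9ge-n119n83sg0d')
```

[('4.', 'bedgje', 'x8ri1xm'), ('9g', 'e-n', 'n83sg0d')]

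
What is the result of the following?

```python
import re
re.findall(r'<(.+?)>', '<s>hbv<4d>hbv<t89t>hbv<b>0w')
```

One capturing group, so `findall` returns just the captured substring from each match — 4 in all.

['s', '4d', 't89t', 'b']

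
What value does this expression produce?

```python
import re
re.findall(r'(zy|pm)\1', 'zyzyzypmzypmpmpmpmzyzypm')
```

['zy', 'pm', 'pm', 'zy']

The backreference `\1` re-matches whatever the first group consumed, character for character.
Matches: at [0:4] match 'zyzy', group 1 = 'zy'; at [10:14] match 'pmpm', group 1 = 'pm'; at [14:18] match 'pmpm', group 1 = 'pm'; at [18:22] match 'zyzy', group 1 = 'zy'.
One capturing group, so `findall` returns just the captured substring from each match — 4 in all.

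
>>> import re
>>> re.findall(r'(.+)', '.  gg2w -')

['.  gg2w -']

This matches one or more of any character (captured).
Matches: at [0:9] match '.  gg2w -', group 1 = '.  gg2w -'.
Because there's exactly one group, `findall` drops the full match and keeps group 1 from the one hit.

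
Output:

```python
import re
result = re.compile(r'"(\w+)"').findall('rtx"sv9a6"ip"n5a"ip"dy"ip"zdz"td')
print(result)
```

['sv9a6', 'n5a', 'dy', 'zdz']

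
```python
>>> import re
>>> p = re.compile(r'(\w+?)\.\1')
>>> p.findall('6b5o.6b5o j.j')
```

`\1` has to match the exact text group 1 already captured.
`findall` collects group 1 from each match (2 total).

['6b5o', 'j']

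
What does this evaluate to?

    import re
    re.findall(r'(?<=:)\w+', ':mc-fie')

['mc']

The lookaround is zero-width — it requires the adjacent text to match without consuming it, so the asserted text isn't part of the match.
Walking the string: at [1:3] → 'mc'.
No capturing groups, so `findall` returns the 1 full match string.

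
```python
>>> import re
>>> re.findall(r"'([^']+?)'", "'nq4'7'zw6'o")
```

Because there's exactly one group, `findall` drops the full match and keeps group 1 from each hit.

['nq4', 'zw6']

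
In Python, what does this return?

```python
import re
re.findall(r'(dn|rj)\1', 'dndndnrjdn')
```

['dn']

After group 1 captures some text, `\1` only succeeds where that same text appears again.
With a single group, `findall` returns only what that group captured — 1 item.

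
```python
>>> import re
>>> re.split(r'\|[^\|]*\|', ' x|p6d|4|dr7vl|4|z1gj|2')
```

[' x', '4', '4', '2']

Each match becomes a cut point; 4 segments remain.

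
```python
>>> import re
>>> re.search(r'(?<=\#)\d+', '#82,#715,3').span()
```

The `(?=…)`/`(?<=…)` assertion just peeks at neighbouring text; it doesn't advance the match position.
The match spans [1:3] → '82'.

(1, 3)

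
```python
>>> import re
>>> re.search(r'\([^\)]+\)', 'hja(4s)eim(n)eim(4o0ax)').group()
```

'(4s)'

The match spans [3:7] → '(4s)'.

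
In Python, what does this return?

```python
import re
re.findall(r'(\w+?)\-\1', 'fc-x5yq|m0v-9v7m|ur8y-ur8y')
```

['ur8y']

The backreference `\1` re-matches whatever the first group consumed, character for character.
Matches: at [17:26] match 'ur8y-ur8y', group 1 = 'ur8y'.
`findall` collects group 1 from the one match (1 total).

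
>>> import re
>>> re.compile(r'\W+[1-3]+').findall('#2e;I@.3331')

['#2', '@.3331']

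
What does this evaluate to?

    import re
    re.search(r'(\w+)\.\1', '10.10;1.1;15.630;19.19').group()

After group 1 captures some text, `\1` only succeeds where that same text appears again.
`search` walks the string left to right and returns the first match it finds.
The match spans [0:5] → '10.10'.
Captured: group 1 = '10'.

'10.10'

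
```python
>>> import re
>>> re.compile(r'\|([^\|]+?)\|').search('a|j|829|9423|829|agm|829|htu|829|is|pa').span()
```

(1, 4)

`re.search` tries every starting position until one works.
The match spans [1:4] → '|j|'.
Captured: group 1 = 'j'.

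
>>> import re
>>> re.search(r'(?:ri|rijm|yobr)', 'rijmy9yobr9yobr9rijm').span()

(0, 2)

The regex engine tests alternatives in the order written; an earlier branch that matches wins even if a later one would match more.
The match spans [0:2] → 'ri'.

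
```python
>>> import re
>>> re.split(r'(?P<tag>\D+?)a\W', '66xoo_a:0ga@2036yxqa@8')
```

['66', 'xoo_', '0', 'g', '2036', 'yxq', '8']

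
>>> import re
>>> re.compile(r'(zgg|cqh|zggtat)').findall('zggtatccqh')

Branches in `(...|...)` are attempted left-to-right; the first branch that allows the whole pattern to succeed is taken.
Scanning left to right: at [0:3] match 'zgg', group 1 = 'zgg'; at [7:10] match 'cqh', group 1 = 'cqh'.
Because there's exactly one group, `findall` drops the full match and keeps group 1 from each hit.

['zgg', 'cqh']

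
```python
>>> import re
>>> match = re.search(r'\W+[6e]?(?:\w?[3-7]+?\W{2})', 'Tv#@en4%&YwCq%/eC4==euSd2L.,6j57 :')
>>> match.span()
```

(2, 9)

The pattern matches one or more of a non-word character, then optionally one of [6e]; then optionally a word character, then one or more of a character in [3-7] (lazy), then exactly 2 of a non-word character (non-capturing group).
Unlike `match`, `search` isn't anchored — it looks for the pattern anywhere in the string.
The match spans [2:9] → '#@en4%&'.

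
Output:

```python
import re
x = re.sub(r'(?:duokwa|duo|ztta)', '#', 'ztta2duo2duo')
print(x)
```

Matches: at [0:4] → 'ztta'; at [5:8] → 'duo'; at [9:12] → 'duo'.
Each match is replaced by '#'.

#2#2#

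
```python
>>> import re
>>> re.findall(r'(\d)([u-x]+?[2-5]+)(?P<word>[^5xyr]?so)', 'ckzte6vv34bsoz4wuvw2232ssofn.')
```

[('6', 'vv34', 'bso'), ('4', 'wuvw2232', 'sso')]

This matches a digit (captured); then one or more of a character in [u-x] (lazy), then one or more of a character in [2-5] (captured); then optionally any character except [5xyr], then the literal 'so' (captured as 'word').
`findall` packs the 3 group values into a tuple for every match.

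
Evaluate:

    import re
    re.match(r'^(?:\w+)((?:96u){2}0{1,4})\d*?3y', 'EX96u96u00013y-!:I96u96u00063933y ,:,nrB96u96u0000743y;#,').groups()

Pattern: anchored at the start of the string; then one or more of a word character (non-capturing group); then the literal '96u' repeated 2 times, then 1 to 4 of a literal '0' (captured); then zero or more of a digit (lazy), then the literal '3y'.
`re.match` won't scan ahead — the pattern has to work from the very first character.
The match spans [0:14] → 'EX96u96u00013y'.
Captured: group 1 = '96u96u000'.

('96u96u000',)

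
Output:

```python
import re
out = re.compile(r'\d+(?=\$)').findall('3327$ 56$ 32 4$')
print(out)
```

['3327', '56', '4']

Because the assertion is zero-width, the text it checks is not consumed and won't appear in the result.
Walking the string: at [0:4] → '3327'; at [6:8] → '56'; at [13:14] → '4'.
Since nothing is captured, `findall` lists the 3 matched substrings directly.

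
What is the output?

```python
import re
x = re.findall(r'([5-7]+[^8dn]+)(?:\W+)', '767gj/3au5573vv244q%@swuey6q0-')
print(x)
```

This matches one or more of a character in [5-7], then one or more of any character except [8dn] (captured); then one or more of a non-word character (non-capturing group).
One capturing group, so `findall` returns just the captured substring from the one match — 1 in all.

['767gj/3au5573vv244q%@swuey6q0']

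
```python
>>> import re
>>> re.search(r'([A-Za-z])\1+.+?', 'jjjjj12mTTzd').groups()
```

`\1` has to match the exact text group 1 already captured.
`search` walks the string left to right and returns the first match it finds.
The match spans [0:6] → 'jjjjj1'.
Captured: group 1 = 'j'.

('j',)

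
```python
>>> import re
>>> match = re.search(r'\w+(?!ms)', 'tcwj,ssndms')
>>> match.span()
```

Because the assertion is negative and zero-width, positions next to the forbidden text are skipped.
The match spans [0:4] → 'tcwj'.

(0, 4)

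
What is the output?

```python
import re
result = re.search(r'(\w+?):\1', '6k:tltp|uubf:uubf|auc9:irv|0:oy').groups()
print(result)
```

('uubf',)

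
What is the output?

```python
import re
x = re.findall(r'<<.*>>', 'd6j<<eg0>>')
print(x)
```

With no groups in the pattern, `findall` gives back each whole match — 1 here.

['<<eg0>>']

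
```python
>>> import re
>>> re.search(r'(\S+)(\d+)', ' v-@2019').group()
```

The pattern matches one or more of a non-whitespace character (captured); then one or more of a digit (captured).
Unlike `match`, `search` isn't anchored — it looks for the pattern anywhere in the string.
The match spans [1:8] → 'v-@2019'.
Captured: group 1 = 'v-@201', group 2 = '9'.

'v-@2019'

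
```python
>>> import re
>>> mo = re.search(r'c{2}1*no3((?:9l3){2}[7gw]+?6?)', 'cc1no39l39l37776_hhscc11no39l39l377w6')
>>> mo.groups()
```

The match spans [0:13] → 'cc1no39l39l37'.
Captured: group 1 = '9l39l37'.

('9l39l37',)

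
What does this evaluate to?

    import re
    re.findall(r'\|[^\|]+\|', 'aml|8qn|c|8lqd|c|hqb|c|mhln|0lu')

Walking the string: at [3:8] → '|8qn|'; at [9:15] → '|8lqd|'; at [16:21] → '|hqb|'; at [22:28] → '|mhln|'.
No capturing groups, so `findall` returns the 4 full match strings.

['|8qn|', '|8lqd|', '|hqb|', '|mhln|']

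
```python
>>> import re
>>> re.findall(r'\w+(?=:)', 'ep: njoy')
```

['ep']

Lookahead/lookbehind check context without consuming it, so the matched span excludes the asserted characters.
Scanning left to right: at [0:2] → 'ep'.
With no groups in the pattern, `findall` gives back each whole match — 1 here.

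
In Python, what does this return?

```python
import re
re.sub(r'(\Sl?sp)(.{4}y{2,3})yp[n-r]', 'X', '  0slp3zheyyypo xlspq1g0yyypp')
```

'  0slp3zheyyypo X'

Each match is replaced by 'X'.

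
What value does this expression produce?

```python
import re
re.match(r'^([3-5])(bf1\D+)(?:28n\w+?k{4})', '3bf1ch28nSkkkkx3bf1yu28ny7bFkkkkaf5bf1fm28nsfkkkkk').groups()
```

('3', 'bf1ch')

This matches anchored at the start of the string; then a character in [3-5] (captured); then the literal 'bf1', then one or more of a non-digit (captured); then the literal '28n', then one or more of a word character (lazy), then exactly 4 of the literal 'k' (non-capturing group).
Lazy quantifiers expand one character at a time until the remainder of the pattern can match.
`re.match` only tries the pattern at the start of the string.
The match spans [0:14] → '3bf1ch28nSkkkk'.
Captured: group 1 = '3', group 2 = 'bf1ch'.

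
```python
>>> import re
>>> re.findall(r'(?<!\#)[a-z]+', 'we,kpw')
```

['we', 'kpw']

A negative assertion filters positions out without eating any characters.
Matches: at [0:2] → 'we'; at [3:6] → 'kpw'.
`findall` yields the raw match text (2 of them) because the pattern has no groups.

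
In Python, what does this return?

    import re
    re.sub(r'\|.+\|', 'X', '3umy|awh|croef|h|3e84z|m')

'3umyXm'

Matches: at [4:23] → '|awh|croef|h|3e84z|'.
Each match is replaced by 'X'.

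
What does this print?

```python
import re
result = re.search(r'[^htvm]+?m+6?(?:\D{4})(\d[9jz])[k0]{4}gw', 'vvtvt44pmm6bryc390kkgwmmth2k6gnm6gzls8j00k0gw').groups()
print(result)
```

The match spans [26:45] → '2k6gnm6gzls8j00k0gw'.
Captured: group 1 = '8j'.

('8j',)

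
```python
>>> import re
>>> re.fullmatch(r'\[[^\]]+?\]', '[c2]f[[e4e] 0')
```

None

`re.fullmatch` requires the pattern to consume the entire string.
Here the string isn't matched end-to-end, so the call returns None.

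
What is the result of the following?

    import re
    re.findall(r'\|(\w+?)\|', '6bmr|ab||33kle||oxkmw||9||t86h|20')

`findall` collects group 1 from each match (5 total).

['ab', '33kle', 'oxkmw', '9', 't86h']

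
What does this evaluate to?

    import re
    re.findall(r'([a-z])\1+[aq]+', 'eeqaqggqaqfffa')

['e', 'g', 'f']

The backreference `\1` re-matches whatever the first group consumed, character for character.
Scanning left to right: at [0:5] match 'eeqaq', group 1 = 'e'; at [5:10] match 'ggqaq', group 1 = 'g'; at [10:14] match 'fffa', group 1 = 'f'.
Because there's exactly one group, `findall` drops the full match and keeps group 1 from each hit.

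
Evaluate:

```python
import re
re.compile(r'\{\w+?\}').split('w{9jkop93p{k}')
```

['w{9jkop93p', '']

The string is cut at each match, leaving 2 pieces.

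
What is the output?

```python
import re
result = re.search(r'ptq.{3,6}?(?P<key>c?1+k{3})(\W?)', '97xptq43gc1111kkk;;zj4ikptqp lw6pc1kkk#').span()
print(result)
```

(3, 18)

This matches the literal 'ptq', then 3 to 6 of any character (lazy); then optionally the literal 'c', then one or more of the literal '1', then exactly 3 of a literal 'k' (captured as 'key'); then optionally a non-word character (captured).
Unlike `match`, `search` isn't anchored — it looks for the pattern anywhere in the string.
The match spans [3:18] → 'ptq43gc1111kkk;'.
Captured: group 1 = 'c1111kkk', group 2 = ';'.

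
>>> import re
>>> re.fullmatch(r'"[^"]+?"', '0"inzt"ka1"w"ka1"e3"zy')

None

`fullmatch` succeeds only if the pattern covers the string from start to end.
Here the string isn't matched end-to-end, so the call returns None.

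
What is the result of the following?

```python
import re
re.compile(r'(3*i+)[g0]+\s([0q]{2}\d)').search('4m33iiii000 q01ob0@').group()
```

The match spans [2:15] → '33iiii000 q01'.

'33iiii000 q01'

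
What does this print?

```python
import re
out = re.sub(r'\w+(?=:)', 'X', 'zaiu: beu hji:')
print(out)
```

Because the assertion is zero-width, the text it checks is not consumed and won't appear in the result.
Matches: at [0:4] → 'zaiu'; at [10:13] → 'hji'.
Every occurrence is swapped for 'X'.

X: beu X:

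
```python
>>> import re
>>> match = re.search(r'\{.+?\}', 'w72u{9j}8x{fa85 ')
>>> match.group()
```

'{9j}'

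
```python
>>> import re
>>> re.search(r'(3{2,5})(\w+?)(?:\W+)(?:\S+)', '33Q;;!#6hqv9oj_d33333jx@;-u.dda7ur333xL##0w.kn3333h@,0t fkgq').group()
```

'33Q;;!#6hqv9oj_d33333jx@;-u.dda7ur333xL##0w.kn3333h@,0t'

The match spans [0:55] → '33Q;;!#6hqv9oj_d33333jx@;-u.dda7ur333xL##0w.kn3333h@,0t'.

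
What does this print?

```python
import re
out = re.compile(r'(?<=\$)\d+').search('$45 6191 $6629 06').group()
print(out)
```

The lookaround is zero-width — it requires the adjacent text to match without consuming it, so the asserted text isn't part of the match.
`re.search` scans for the first position where the pattern succeeds.
The match spans [1:3] → '45'.

45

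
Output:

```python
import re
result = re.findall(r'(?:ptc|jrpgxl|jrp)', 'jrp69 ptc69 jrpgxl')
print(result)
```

['jrp', 'ptc', 'jrpgxl']

Alternation isn't longest-match — the leftmost alternative that fits at this position is chosen.
`findall` yields the raw match text (3 of them) because the pattern has no groups.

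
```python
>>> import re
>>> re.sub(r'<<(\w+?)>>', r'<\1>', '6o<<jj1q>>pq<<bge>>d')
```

Matches: at [2:10] → '<<jj1q>>'; at [12:19] → '<<bge>>'.
Each match is replaced using the text its own group 1 captured.

'6o<jj1q>pq<bge>d'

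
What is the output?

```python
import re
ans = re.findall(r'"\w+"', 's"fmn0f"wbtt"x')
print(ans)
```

['"fmn0f"']

Matches: at [1:8] → '"fmn0f"'.
Since nothing is captured, `findall` lists the 1 matched substring directly.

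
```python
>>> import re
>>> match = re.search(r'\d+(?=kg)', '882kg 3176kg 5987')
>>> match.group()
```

The lookaround is zero-width — it requires the adjacent text to match without consuming it, so the asserted text isn't part of the match.
Unlike `match`, `search` isn't anchored — it looks for the pattern anywhere in the string.
The match spans [0:3] → '882'.

'882'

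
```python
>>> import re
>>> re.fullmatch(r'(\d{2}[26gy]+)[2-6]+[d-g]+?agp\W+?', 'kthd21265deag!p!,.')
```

None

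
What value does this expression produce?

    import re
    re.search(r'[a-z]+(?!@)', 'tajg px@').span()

(0, 4)

`(?!…)`/`(?<!…)` only lets a position through if the neighbouring text does NOT match; no characters are consumed.
The match spans [0:4] → 'tajg'.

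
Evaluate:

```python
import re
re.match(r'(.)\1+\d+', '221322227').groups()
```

`\1` has to match the exact text group 1 already captured.
`match` is anchored at position 0; if the pattern doesn't fit there, it returns None.
The match spans [0:9] → '221322227'.
Captured: group 1 = '2'.

('2',)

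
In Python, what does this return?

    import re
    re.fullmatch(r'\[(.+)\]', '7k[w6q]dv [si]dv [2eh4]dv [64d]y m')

None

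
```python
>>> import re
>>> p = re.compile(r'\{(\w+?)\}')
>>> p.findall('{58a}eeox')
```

['58a']

One capturing group, so `findall` returns just the captured substring from the one match — 1 in all.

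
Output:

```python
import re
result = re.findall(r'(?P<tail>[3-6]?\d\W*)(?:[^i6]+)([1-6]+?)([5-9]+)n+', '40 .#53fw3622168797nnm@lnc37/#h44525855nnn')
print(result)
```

The pattern matches optionally a character in [3-6], then a digit, then zero or more of a non-word character (captured as 'tail'); then one or more of any character except [i6] (non-capturing group); then one or more of a character in [1-6] (lazy) (captured); then one or more of a character in [5-9] (captured); then one or more of a literal 'n'.
A non-greedy quantifier consumes as few characters as it can — just enough that the remainder of the pattern still matches from where it stops; whatever follows it matches normally.
Matches: at [0:21] match '40 .#53fw3622168797nn', groups = ('40 .#', '6221', '68797'); at [26:42] match '37/#h44525855nnn', groups = ('37/#', '5', '5').
With 3 capturing groups, `findall` returns a 3-tuple per match.

[('40 .#', '6221', '68797'), ('37/#', '5', '5')]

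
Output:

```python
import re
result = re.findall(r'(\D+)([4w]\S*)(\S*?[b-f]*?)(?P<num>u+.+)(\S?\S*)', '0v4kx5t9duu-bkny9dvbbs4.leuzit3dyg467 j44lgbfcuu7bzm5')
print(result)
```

This matches one or more of a non-digit (captured); then one of [4w], then zero or more of a non-whitespace character (captured); then zero or more of a non-whitespace character (lazy), then zero or more of a character in [b-f] (lazy) (captured); then one or more of a literal 'u', then one or more of any character (captured as 'num'); then optionally a non-whitespace character, then zero or more of a non-whitespace character (captured).
With 5 capturing groups, `findall` returns a 5-tuple per match.

[('v', '4kx5t9duu-bkny9dvbbs4.le', '', 'uzit3dyg467 j44lgbfcuu7bzm5', '')]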